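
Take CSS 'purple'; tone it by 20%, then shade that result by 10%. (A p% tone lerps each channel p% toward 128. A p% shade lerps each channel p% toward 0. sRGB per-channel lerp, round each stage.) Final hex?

CSS purple is rgb(128, 0, 128).
Per channel, c → c + 0.2(128 − c):
  R: 128 + 0.2×(128−128) = 128 + 0 = 128 → 128
  G: 0 + 25.6 = 25.6 → 26
  B: 128 + 0 = 128 → 128
After the tone: rgb(128, 26, 128) = #801A80.
A 10% shade moves each channel 10% toward 0:
  R: 128 − 12.8 = 115.2 → 115
  G: 26 − 2.6 = 23.4 → 23
  B: 128 + 0.1×(0−128) = 128 − 12.8 = 115.2 → 115
rgb(115, 23, 115) = #731773.

#731773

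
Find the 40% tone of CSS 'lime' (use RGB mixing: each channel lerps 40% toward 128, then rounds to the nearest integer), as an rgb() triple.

CSS lime is rgb(0, 255, 0).
Lerp each channel 40% toward 128:
  R: 0 + 0.4×(128−0) = 0 + 51.2 = 51.2 → 51
  G: 255 + 0.4×(128−255) = 255 − 50.8 = 204.2 → 204
  B: 0 + 0.4×(128−0) = 0 + 51.2 = 51.2 → 51

rgb(51, 204, 51)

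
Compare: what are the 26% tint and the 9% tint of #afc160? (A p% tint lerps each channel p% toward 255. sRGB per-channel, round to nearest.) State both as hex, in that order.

#c4d189, #b6c76e

#afc160 is rgb(175, 193, 96).
26% tint:
  R: 175 + 20.8 = 195.8 → 196
  G: 193 + 16.12 = 209.12 → 209
  B: 96 + 0.26×(255−96) = 96 + 41.34 = 137.34 → 137
  → #c4d189
9% tint:
  R: 175 + 7.2 = 182.2 → 182
  G: 193 + 5.58 = 198.58 → 199
  B: 96 + 14.31 = 110.31 → 110
  → #b6c76e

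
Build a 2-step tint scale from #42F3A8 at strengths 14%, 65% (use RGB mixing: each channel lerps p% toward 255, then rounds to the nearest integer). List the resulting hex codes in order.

#5CF5B4, #BDFBE1

#42F3A8 is rgb(66, 243, 168).
14%: (66 + 26.46 = 92.46→92, 243 + 1.68 = 244.68→245, 168 + 12.18 = 180.18→180) → #5CF5B4
65%: (66 + 122.85 = 188.85→189, 243 + 7.8 = 250.8→251, 168 + 56.55 = 224.55→225) → #BDFBE1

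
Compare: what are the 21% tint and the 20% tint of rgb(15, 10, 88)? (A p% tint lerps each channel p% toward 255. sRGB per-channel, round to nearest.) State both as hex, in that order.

21% tint:
  R: 15 + 0.21×(255−15) = 15 + 50.4 = 65.4 → 65
  G: 10 + 0.21×(255−10) = 10 + 51.45 = 61.45 → 61
  B: 88 + 0.21×(255−88) = 88 + 35.07 = 123.07 → 123
  → #413D7B
20% tint:
  R: 15 + 48 = 63 → 63
  G: 10 + 0.2×(255−10) = 10 + 49 = 59 → 59
  B: 88 + 0.2×(255−88) = 88 + 33.4 = 121.4 → 121
  → #3F3B79

#413D7B, #3F3B79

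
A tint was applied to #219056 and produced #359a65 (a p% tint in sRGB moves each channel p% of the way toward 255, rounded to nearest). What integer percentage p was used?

#219056 is rgb(33, 144, 86); #359a65 is rgb(53, 154, 101).
On the R channel (widest range): 53 ≈ 33 + (p/100)(255 − 33), so p ≈ 100×(53 − 33)/(255 − 33) = 2000/222 = 9.01.
p = 9 reproduces all three channels after rounding.

9%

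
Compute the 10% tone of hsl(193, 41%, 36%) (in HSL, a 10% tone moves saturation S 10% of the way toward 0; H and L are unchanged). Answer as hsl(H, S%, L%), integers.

hsl(193, 37%, 36%)

S moves 10% from 41 toward 0: 41 − 4.1 = 36.9 → 37.
H and L are unchanged.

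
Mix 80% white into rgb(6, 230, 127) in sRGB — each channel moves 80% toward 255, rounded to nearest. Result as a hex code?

An 80% tint moves each channel 80% toward 255:
  R: 6 + 0.8×(255−6) = 6 + 199.2 = 205.2 → 205
  G: 230 + 0.8×(255−230) = 230 + 20 = 250 → 250
  B: 127 + 102.4 = 229.4 → 229
rgb(205, 250, 229) = #cdfae5.

#cdfae5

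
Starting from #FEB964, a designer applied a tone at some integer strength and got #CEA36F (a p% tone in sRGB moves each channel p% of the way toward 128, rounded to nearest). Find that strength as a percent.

#FEB964 is rgb(254, 185, 100); #CEA36F is rgb(206, 163, 111).
On the R channel (widest range): 206 ≈ 254 + (p/100)(128 − 254), so p ≈ 100×(206 − 254)/(128 − 254) = -4800/-126 = 38.10.
p = 38 reproduces all three channels after rounding.

38%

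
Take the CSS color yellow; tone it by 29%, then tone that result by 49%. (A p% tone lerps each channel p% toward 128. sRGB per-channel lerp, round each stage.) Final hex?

CSS yellow is rgb(255, 255, 0).
Lerp each channel 29% toward 128:
  R: 255 + 0.29×(128−255) = 255 − 36.83 = 218.17 → 218
  G: 255 − 36.83 = 218.17 → 218
  B: 0 + 37.12 = 37.12 → 37
After the tone: rgb(218, 218, 37) = #dada25.
Lerp each channel 49% toward 128:
  R: 218 + 0.49×(128−218) = 218 − 44.1 = 173.9 → 174
  G: 218 + 0.49×(128−218) = 218 − 44.1 = 173.9 → 174
  B: 37 + 0.49×(128−37) = 37 + 44.59 = 81.59 → 82
rgb(174, 174, 82) = #aeae52.

#aeae52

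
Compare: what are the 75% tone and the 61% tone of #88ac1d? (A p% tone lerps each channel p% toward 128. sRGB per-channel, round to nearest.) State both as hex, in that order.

#88ac1d is rgb(136, 172, 29).
75% tone:
  R: 136 − 6 = 130 → 130
  G: 172 − 33 = 139 → 139
  B: 29 + 0.75×(128−29) = 29 + 74.25 = 103.25 → 103
  → #828b67
61% tone:
  R: 136 − 4.88 = 131.12 → 131
  G: 172 + 0.61×(128−172) = 172 − 26.84 = 145.16 → 145
  B: 29 + 0.61×(128−29) = 29 + 60.39 = 89.39 → 89
  → #839159

#828b67, #839159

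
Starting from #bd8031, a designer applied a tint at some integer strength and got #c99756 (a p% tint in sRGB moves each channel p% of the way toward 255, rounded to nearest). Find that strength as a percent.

18%

#bd8031 is rgb(189, 128, 49); #c99756 is rgb(201, 151, 86).
On the B channel (widest range): 86 ≈ 49 + (p/100)(255 − 49), so p ≈ 100×(86 − 49)/(255 − 49) = 3700/206 = 17.96.
p = 18 reproduces all three channels after rounding.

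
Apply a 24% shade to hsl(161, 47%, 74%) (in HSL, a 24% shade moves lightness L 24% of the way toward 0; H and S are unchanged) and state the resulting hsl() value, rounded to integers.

L moves 24% from 74 toward 0: 74 − 17.76 = 56.24 → 56.
H and S are unchanged.

hsl(161, 47%, 56%)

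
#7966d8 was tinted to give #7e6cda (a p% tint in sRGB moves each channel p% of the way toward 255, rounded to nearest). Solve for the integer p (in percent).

#7966d8 is rgb(121, 102, 216); #7e6cda is rgb(126, 108, 218).
On the G channel (widest range): 108 ≈ 102 + (p/100)(255 − 102), so p ≈ 100×(108 − 102)/(255 − 102) = 600/153 = 3.92.
p = 4 reproduces all three channels after rounding.

4%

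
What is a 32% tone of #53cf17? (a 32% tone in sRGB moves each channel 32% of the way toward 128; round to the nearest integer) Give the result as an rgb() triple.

#53cf17 is rgb(83, 207, 23).
A 32% tone moves each channel 32% toward 128:
  R: 83 + 14.4 = 97.4 → 97
  G: 207 + 0.32×(128−207) = 207 − 25.28 = 181.72 → 182
  B: 23 + 33.6 = 56.6 → 57

rgb(97, 182, 57)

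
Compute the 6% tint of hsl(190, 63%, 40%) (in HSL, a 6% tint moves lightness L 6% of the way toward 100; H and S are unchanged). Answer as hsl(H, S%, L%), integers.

L moves 6% from 40 toward 100: 40 + 3.6 = 43.6 → 44.
H and S are unchanged.

hsl(190, 63%, 44%)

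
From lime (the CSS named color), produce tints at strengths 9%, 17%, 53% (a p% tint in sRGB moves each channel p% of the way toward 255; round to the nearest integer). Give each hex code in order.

CSS lime is rgb(0, 255, 0).
9%: (0 + 22.95 = 22.95→23, 255→255, 0 + 22.95 = 22.95→23) → #17ff17
17%: (0 + 43.35 = 43.35→43, 255→255, 0 + 43.35 = 43.35→43) → #2bff2b
53%: (0 + 135.15 = 135.15→135, 255→255, 0 + 135.15 = 135.15→135) → #87ff87

#17ff17, #2bff2b, #87ff87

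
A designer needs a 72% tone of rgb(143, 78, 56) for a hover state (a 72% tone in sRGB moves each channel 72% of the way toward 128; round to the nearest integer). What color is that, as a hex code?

Lerp each channel 72% toward 128:
  R: 143 + 0.72×(128−143) = 143 − 10.8 = 132.2 → 132
  G: 78 + 0.72×(128−78) = 78 + 36 = 114 → 114
  B: 56 + 51.84 = 107.84 → 108
rgb(132, 114, 108) = #84726C.

#84726C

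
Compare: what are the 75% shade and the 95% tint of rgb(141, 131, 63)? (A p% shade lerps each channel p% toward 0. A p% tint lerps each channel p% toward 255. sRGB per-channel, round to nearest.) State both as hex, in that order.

75% shade:
  R: 141 + 0.75×(0−141) = 141 − 105.75 = 35.25 → 35
  G: 131 + 0.75×(0−131) = 131 − 98.25 = 32.75 → 33
  B: 63 + 0.75×(0−63) = 63 − 47.25 = 15.75 → 16
  → #232110
95% tint:
  R: 141 + 0.95×(255−141) = 141 + 108.3 = 249.3 → 249
  G: 131 + 0.95×(255−131) = 131 + 117.8 = 248.8 → 249
  B: 63 + 182.4 = 245.4 → 245
  → #F9F9F5

#232110, #F9F9F5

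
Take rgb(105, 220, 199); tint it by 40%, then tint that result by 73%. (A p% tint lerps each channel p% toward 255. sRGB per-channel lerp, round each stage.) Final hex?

#e7f9f6

A 40% tint moves each channel 40% toward 255:
  R: 105 + 0.4×(255−105) = 105 + 60 = 165 → 165
  G: 220 + 14 = 234 → 234
  B: 199 + 0.4×(255−199) = 199 + 22.4 = 221.4 → 221
After the tint: rgb(165, 234, 221) = #a5eadd.
Lerp each channel 73% toward 255:
  R: 165 + 0.73×(255−165) = 165 + 65.7 = 230.7 → 231
  G: 234 + 0.73×(255−234) = 234 + 15.33 = 249.33 → 249
  B: 221 + 0.73×(255−221) = 221 + 24.82 = 245.82 → 246
rgb(231, 249, 246) = #e7f9f6.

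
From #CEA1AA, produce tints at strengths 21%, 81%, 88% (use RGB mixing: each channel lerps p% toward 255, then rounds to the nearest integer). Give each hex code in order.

#CEA1AA is rgb(206, 161, 170).
21%: (206 + 10.29 = 216.29→216, 161 + 19.74 = 180.74→181, 170 + 17.85 = 187.85→188) → #D8B5BC
81%: (206 + 39.69 = 245.69→246, 161 + 76.14 = 237.14→237, 170 + 68.85 = 238.85→239) → #F6EDEF
88%: (206 + 43.12 = 249.12→249, 161 + 82.72 = 243.72→244, 170 + 74.8 = 244.8→245) → #F9F4F5

#D8B5BC, #F6EDEF, #F9F4F5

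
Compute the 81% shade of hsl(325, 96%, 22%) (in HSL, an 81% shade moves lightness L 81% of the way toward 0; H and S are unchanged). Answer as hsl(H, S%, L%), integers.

hsl(325, 96%, 4%)

L moves 81% from 22 toward 0: 22 − 17.82 = 4.18 → 4.
H and S are unchanged.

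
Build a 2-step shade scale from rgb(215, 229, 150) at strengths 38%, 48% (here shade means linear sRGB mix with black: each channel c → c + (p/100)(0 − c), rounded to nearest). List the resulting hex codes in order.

38%: (215 − 81.7 = 133.3→133, 229 − 87.02 = 141.98→142, 150 − 57 = 93→93) → #858E5D
48%: (215 − 103.2 = 111.8→112, 229 − 109.92 = 119.08→119, 150 − 72 = 78→78) → #70774E

#858E5D, #70774E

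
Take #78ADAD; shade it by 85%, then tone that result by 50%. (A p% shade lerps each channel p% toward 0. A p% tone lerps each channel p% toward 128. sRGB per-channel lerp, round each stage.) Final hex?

#494D4D

#78ADAD is rgb(120, 173, 173).
An 85% shade moves each channel 85% toward 0:
  R: 120 + 0.85×(0−120) = 120 − 102 = 18 → 18
  G: 173 − 147.05 = 25.95 → 26
  B: 173 − 147.05 = 25.95 → 26
After the shade: rgb(18, 26, 26) = #121A1A.
Per channel, c → c + 0.5(128 − c):
  R: 18 + 55 = 73 → 73
  G: 26 + 51 = 77 → 77
  B: 26 + 0.5×(128−26) = 26 + 51 = 77 → 77
rgb(73, 77, 77) = #494D4D.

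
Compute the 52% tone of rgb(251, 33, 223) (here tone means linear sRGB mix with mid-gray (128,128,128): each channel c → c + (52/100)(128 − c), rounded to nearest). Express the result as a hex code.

A 52% tone moves each channel 52% toward 128:
  R: 251 + 0.52×(128−251) = 251 − 63.96 = 187.04 → 187
  G: 33 + 0.52×(128−33) = 33 + 49.4 = 82.4 → 82
  B: 223 + 0.52×(128−223) = 223 − 49.4 = 173.6 → 174
rgb(187, 82, 174) = #bb52ae.

#bb52ae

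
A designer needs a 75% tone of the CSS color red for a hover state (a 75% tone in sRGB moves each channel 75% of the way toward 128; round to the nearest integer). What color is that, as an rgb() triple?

rgb(160, 96, 96)

CSS red is rgb(255, 0, 0).
A 75% tone moves each channel 75% toward 128:
  R: 255 + 0.75×(128−255) = 255 − 95.25 = 159.75 → 160
  G: 0 + 0.75×(128−0) = 0 + 96 = 96 → 96
  B: 0 + 96 = 96 → 96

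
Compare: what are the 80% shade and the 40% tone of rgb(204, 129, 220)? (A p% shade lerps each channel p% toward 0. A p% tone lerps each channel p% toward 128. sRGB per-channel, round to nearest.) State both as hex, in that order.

80% shade:
  R: 204 + 0.8×(0−204) = 204 − 163.2 = 40.8 → 41
  G: 129 + 0.8×(0−129) = 129 − 103.2 = 25.8 → 26
  B: 220 − 176 = 44 → 44
  → #291a2c
40% tone:
  R: 204 + 0.4×(128−204) = 204 − 30.4 = 173.6 → 174
  G: 129 + 0.4×(128−129) = 129 − 0.4 = 128.6 → 129
  B: 220 − 36.8 = 183.2 → 183
  → #ae81b7

#291a2c, #ae81b7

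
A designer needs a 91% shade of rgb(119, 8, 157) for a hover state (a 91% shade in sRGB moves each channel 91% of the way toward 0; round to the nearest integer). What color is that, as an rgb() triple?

rgb(11, 1, 14)

Per channel, c → c + 0.91(0 − c):
  R: 119 − 108.29 = 10.71 → 11
  G: 8 − 7.28 = 0.72 → 1
  B: 157 − 142.87 = 14.13 → 14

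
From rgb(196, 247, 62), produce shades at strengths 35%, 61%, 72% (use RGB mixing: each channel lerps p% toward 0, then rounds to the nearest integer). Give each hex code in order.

35%: (196 − 68.6 = 127.4→127, 247 − 86.45 = 160.55→161, 62 − 21.7 = 40.3→40) → #7FA128
61%: (196 − 119.56 = 76.44→76, 247 − 150.67 = 96.33→96, 62 − 37.82 = 24.18→24) → #4C6018
72%: (196 − 141.12 = 54.88→55, 247 − 177.84 = 69.16→69, 62 − 44.64 = 17.36→17) → #374511

#7FA128, #4C6018, #374511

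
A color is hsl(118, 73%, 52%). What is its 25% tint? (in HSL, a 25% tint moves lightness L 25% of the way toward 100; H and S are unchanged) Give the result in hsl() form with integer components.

L moves 25% from 52 toward 100: 52 + 12 = 64 → 64.
H and S are unchanged.

hsl(118, 73%, 64%)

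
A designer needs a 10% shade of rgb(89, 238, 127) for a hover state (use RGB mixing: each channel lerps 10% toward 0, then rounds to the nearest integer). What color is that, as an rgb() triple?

rgb(80, 214, 114)

Lerp each channel 10% toward 0:
  R: 89 + 0.1×(0−89) = 89 − 8.9 = 80.1 → 80
  G: 238 − 23.8 = 214.2 → 214
  B: 127 − 12.7 = 114.3 → 114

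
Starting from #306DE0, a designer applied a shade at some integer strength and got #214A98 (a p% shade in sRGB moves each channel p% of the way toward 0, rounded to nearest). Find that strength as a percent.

32%

#306DE0 is rgb(48, 109, 224); #214A98 is rgb(33, 74, 152).
On the B channel (widest range): 152 ≈ 224 + (p/100)(0 − 224), so p ≈ 100×(152 − 224)/(0 − 224) = -7200/-224 = 32.14.
p = 32 reproduces all three channels after rounding.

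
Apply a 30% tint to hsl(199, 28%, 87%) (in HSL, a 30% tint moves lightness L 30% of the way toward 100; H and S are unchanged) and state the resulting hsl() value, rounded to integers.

hsl(199, 28%, 91%)

L moves 30% from 87 toward 100: 87 + 3.9 = 90.9 → 91.
H and S are unchanged.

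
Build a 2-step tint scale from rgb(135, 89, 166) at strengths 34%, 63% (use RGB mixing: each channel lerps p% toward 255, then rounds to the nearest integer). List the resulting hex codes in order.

#b091c4, #d3c2de

34%: (135 + 40.8 = 175.8→176, 89 + 56.44 = 145.44→145, 166 + 30.26 = 196.26→196) → #b091c4
63%: (135 + 75.6 = 210.6→211, 89 + 104.58 = 193.58→194, 166 + 56.07 = 222.07→222) → #d3c2de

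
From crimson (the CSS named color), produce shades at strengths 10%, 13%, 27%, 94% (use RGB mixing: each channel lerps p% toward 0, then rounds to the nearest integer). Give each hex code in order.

#C61236, #BF1134, #A10F2C, #0D0104

CSS crimson is rgb(220, 20, 60).
10%: (220 − 22 = 198→198, 20 − 2 = 18→18, 60 − 6 = 54→54) → #C61236
13%: (220 − 28.6 = 191.4→191, 20 − 2.6 = 17.4→17, 60 − 7.8 = 52.2→52) → #BF1134
27%: (220 − 59.4 = 160.6→161, 20 − 5.4 = 14.6→15, 60 − 16.2 = 43.8→44) → #A10F2C
94%: (220 − 206.8 = 13.2→13, 20 − 18.8 = 1.2→1, 60 − 56.4 = 3.6→4) → #0D0104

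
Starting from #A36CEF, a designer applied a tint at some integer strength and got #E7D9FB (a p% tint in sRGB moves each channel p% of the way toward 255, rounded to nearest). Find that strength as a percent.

#A36CEF is rgb(163, 108, 239); #E7D9FB is rgb(231, 217, 251).
On the G channel (widest range): 217 ≈ 108 + (p/100)(255 − 108), so p ≈ 100×(217 − 108)/(255 − 108) = 10900/147 = 74.15.
p = 74 reproduces all three channels after rounding.

74%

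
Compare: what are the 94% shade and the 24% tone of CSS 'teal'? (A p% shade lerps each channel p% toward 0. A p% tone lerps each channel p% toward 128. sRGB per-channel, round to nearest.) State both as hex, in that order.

#000808, #1f8080

CSS teal is rgb(0, 128, 128).
94% shade:
  R: 0 + 0.94×(0−0) = 0 + 0 = 0 → 0
  G: 128 + 0.94×(0−128) = 128 − 120.32 = 7.68 → 8
  B: 128 − 120.32 = 7.68 → 8
  → #000808
24% tone:
  R: 0 + 0.24×(128−0) = 0 + 30.72 = 30.72 → 31
  G: 128 + 0 = 128 → 128
  B: 128 + 0 = 128 → 128
  → #1f8080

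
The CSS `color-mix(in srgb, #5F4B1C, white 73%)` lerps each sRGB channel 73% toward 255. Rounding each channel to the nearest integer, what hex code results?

#D4CEC2

#5F4B1C is rgb(95, 75, 28).
Lerp each channel 73% toward 255:
  R: 95 + 116.8 = 211.8 → 212
  G: 75 + 131.4 = 206.4 → 206
  B: 28 + 0.73×(255−28) = 28 + 165.71 = 193.71 → 194
rgb(212, 206, 194) = #D4CEC2.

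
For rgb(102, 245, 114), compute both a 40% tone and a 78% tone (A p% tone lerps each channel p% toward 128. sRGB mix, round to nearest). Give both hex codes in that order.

40% tone:
  R: 102 + 10.4 = 112.4 → 112
  G: 245 + 0.4×(128−245) = 245 − 46.8 = 198.2 → 198
  B: 114 + 0.4×(128−114) = 114 + 5.6 = 119.6 → 120
  → #70C678
78% tone:
  R: 102 + 0.78×(128−102) = 102 + 20.28 = 122.28 → 122
  G: 245 + 0.78×(128−245) = 245 − 91.26 = 153.74 → 154
  B: 114 + 0.78×(128−114) = 114 + 10.92 = 124.92 → 125
  → #7A9A7D

#70C678, #7A9A7D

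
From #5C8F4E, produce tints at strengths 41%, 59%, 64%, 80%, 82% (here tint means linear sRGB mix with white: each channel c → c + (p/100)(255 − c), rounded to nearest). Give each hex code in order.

#9FBD97, #BCD1B6, #C4D7BF, #DEE9DC, #E2EBDF

#5C8F4E is rgb(92, 143, 78).
41%: (92 + 66.83 = 158.83→159, 143 + 45.92 = 188.92→189, 78 + 72.57 = 150.57→151) → #9FBD97
59%: (92 + 96.17 = 188.17→188, 143 + 66.08 = 209.08→209, 78 + 104.43 = 182.43→182) → #BCD1B6
64%: (92 + 104.32 = 196.32→196, 143 + 71.68 = 214.68→215, 78 + 113.28 = 191.28→191) → #C4D7BF
80%: (92 + 130.4 = 222.4→222, 143 + 89.6 = 232.6→233, 78 + 141.6 = 219.6→220) → #DEE9DC
82%: (92 + 133.66 = 225.66→226, 143 + 91.84 = 234.84→235, 78 + 145.14 = 223.14→223) → #E2EBDF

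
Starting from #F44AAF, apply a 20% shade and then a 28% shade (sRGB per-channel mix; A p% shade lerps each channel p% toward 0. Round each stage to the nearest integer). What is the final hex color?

#8C2A65

#F44AAF is rgb(244, 74, 175).
Per channel, c → c + 0.2(0 − c):
  R: 244 + 0.2×(0−244) = 244 − 48.8 = 195.2 → 195
  G: 74 − 14.8 = 59.2 → 59
  B: 175 + 0.2×(0−175) = 175 − 35 = 140 → 140
After the shade: rgb(195, 59, 140) = #C33B8C.
Lerp each channel 28% toward 0:
  R: 195 + 0.28×(0−195) = 195 − 54.6 = 140.4 → 140
  G: 59 − 16.52 = 42.48 → 42
  B: 140 − 39.2 = 100.8 → 101
rgb(140, 42, 101) = #8C2A65.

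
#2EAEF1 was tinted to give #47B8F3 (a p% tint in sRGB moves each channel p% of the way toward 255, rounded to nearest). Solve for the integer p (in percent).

12%

#2EAEF1 is rgb(46, 174, 241); #47B8F3 is rgb(71, 184, 243).
On the R channel (widest range): 71 ≈ 46 + (p/100)(255 − 46), so p ≈ 100×(71 − 46)/(255 − 46) = 2500/209 = 11.96.
p = 12 reproduces all three channels after rounding.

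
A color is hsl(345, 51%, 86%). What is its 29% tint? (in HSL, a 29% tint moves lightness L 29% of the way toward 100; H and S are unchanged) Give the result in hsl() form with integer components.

hsl(345, 51%, 90%)

L moves 29% from 86 toward 100: 86 + 4.06 = 90.06 → 90.
H and S are unchanged.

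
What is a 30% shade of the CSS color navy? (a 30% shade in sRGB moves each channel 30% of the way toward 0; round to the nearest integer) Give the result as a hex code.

CSS navy is rgb(0, 0, 128).
Per channel, c → c + 0.3(0 − c):
  R: 0 + 0.3×(0−0) = 0 + 0 = 0 → 0
  G: 0 + 0.3×(0−0) = 0 + 0 = 0 → 0
  B: 128 − 38.4 = 89.6 → 90
rgb(0, 0, 90) = #00005A.

#00005A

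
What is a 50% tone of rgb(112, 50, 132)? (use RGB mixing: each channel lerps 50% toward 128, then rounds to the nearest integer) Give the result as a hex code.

#785982

Lerp each channel 50% toward 128:
  R: 112 + 0.5×(128−112) = 112 + 8 = 120 → 120
  G: 50 + 0.5×(128−50) = 50 + 39 = 89 → 89
  B: 132 − 2 = 130 → 130
rgb(120, 89, 130) = #785982.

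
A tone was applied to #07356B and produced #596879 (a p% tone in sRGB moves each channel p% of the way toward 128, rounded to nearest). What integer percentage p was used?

#07356B is rgb(7, 53, 107); #596879 is rgb(89, 104, 121).
On the R channel (widest range): 89 ≈ 7 + (p/100)(128 − 7), so p ≈ 100×(89 − 7)/(128 − 7) = 8200/121 = 67.77.
p = 68 reproduces all three channels after rounding.

68%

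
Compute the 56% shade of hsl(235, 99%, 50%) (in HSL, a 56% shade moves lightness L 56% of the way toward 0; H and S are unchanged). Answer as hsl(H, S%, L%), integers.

L moves 56% from 50 toward 0: 50 − 28 = 22 → 22.
H and S are unchanged.

hsl(235, 99%, 22%)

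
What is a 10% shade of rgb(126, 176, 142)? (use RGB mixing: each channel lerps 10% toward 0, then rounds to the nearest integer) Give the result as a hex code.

#719e80

Lerp each channel 10% toward 0:
  R: 126 − 12.6 = 113.4 → 113
  G: 176 − 17.6 = 158.4 → 158
  B: 142 − 14.2 = 127.8 → 128
rgb(113, 158, 128) = #719e80.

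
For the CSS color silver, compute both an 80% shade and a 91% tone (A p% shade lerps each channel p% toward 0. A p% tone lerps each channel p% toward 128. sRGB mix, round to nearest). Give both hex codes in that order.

#262626, #868686

CSS silver is rgb(192, 192, 192).
80% shade:
  R: 192 + 0.8×(0−192) = 192 − 153.6 = 38.4 → 38
  G: 192 + 0.8×(0−192) = 192 − 153.6 = 38.4 → 38
  B: 192 − 153.6 = 38.4 → 38
  → #262626
91% tone:
  R: 192 + 0.91×(128−192) = 192 − 58.24 = 133.76 → 134
  G: 192 − 58.24 = 133.76 → 134
  B: 192 + 0.91×(128−192) = 192 − 58.24 = 133.76 → 134
  → #868686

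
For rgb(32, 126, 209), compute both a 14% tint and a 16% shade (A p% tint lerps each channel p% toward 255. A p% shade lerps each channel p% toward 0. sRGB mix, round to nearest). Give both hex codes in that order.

#3F90D7, #1B6AB0

14% tint:
  R: 32 + 31.22 = 63.22 → 63
  G: 126 + 0.14×(255−126) = 126 + 18.06 = 144.06 → 144
  B: 209 + 0.14×(255−209) = 209 + 6.44 = 215.44 → 215
  → #3F90D7
16% shade:
  R: 32 + 0.16×(0−32) = 32 − 5.12 = 26.88 → 27
  G: 126 − 20.16 = 105.84 → 106
  B: 209 + 0.16×(0−209) = 209 − 33.44 = 175.56 → 176
  → #1B6AB0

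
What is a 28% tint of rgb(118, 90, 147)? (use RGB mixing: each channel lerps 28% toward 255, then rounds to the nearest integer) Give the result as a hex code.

Lerp each channel 28% toward 255:
  R: 118 + 0.28×(255−118) = 118 + 38.36 = 156.36 → 156
  G: 90 + 46.2 = 136.2 → 136
  B: 147 + 0.28×(255−147) = 147 + 30.24 = 177.24 → 177
rgb(156, 136, 177) = #9C88B1.

#9C88B1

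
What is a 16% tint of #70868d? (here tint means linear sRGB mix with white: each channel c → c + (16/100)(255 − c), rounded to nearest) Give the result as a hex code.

#70868d is rgb(112, 134, 141).
Per channel, c → c + 0.16(255 − c):
  R: 112 + 0.16×(255−112) = 112 + 22.88 = 134.88 → 135
  G: 134 + 19.36 = 153.36 → 153
  B: 141 + 18.24 = 159.24 → 159
rgb(135, 153, 159) = #87999f.

#87999f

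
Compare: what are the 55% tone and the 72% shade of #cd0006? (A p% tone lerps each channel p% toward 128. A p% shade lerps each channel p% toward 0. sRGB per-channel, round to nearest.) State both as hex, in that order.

#a34649, #390002

#cd0006 is rgb(205, 0, 6).
55% tone:
  R: 205 + 0.55×(128−205) = 205 − 42.35 = 162.65 → 163
  G: 0 + 70.4 = 70.4 → 70
  B: 6 + 0.55×(128−6) = 6 + 67.1 = 73.1 → 73
  → #a34649
72% shade:
  R: 205 + 0.72×(0−205) = 205 − 147.6 = 57.4 → 57
  G: 0 + 0 = 0 → 0
  B: 6 + 0.72×(0−6) = 6 − 4.32 = 1.68 → 2
  → #390002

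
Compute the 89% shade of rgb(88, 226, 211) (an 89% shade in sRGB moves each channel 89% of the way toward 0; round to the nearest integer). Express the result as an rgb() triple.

An 89% shade moves each channel 89% toward 0:
  R: 88 − 78.32 = 9.68 → 10
  G: 226 + 0.89×(0−226) = 226 − 201.14 = 24.86 → 25
  B: 211 + 0.89×(0−211) = 211 − 187.79 = 23.21 → 23

rgb(10, 25, 23)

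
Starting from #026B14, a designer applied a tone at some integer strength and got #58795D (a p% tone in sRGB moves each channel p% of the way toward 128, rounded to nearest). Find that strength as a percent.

68%

#026B14 is rgb(2, 107, 20); #58795D is rgb(88, 121, 93).
On the R channel (widest range): 88 ≈ 2 + (p/100)(128 − 2), so p ≈ 100×(88 − 2)/(128 − 2) = 8600/126 = 68.25.
p = 68 reproduces all three channels after rounding.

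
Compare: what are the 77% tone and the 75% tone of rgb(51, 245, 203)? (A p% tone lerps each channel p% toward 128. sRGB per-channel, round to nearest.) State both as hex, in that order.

77% tone:
  R: 51 + 0.77×(128−51) = 51 + 59.29 = 110.29 → 110
  G: 245 + 0.77×(128−245) = 245 − 90.09 = 154.91 → 155
  B: 203 + 0.77×(128−203) = 203 − 57.75 = 145.25 → 145
  → #6E9B91
75% tone:
  R: 51 + 0.75×(128−51) = 51 + 57.75 = 108.75 → 109
  G: 245 + 0.75×(128−245) = 245 − 87.75 = 157.25 → 157
  B: 203 − 56.25 = 146.75 → 147
  → #6D9D93

#6E9B91, #6D9D93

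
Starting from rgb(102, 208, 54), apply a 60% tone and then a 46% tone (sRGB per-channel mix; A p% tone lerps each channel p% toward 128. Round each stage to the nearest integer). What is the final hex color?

A 60% tone moves each channel 60% toward 128:
  R: 102 + 0.6×(128−102) = 102 + 15.6 = 117.6 → 118
  G: 208 + 0.6×(128−208) = 208 − 48 = 160 → 160
  B: 54 + 0.6×(128−54) = 54 + 44.4 = 98.4 → 98
After the tone: rgb(118, 160, 98) = #76a062.
Per channel, c → c + 0.46(128 − c):
  R: 118 + 4.6 = 122.6 → 123
  G: 160 + 0.46×(128−160) = 160 − 14.72 = 145.28 → 145
  B: 98 + 13.8 = 111.8 → 112
rgb(123, 145, 112) = #7b9170.

#7b9170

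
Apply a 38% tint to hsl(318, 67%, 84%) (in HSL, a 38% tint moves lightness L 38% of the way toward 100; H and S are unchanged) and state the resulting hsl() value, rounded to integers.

hsl(318, 67%, 90%)

L moves 38% from 84 toward 100: 84 + 6.08 = 90.08 → 90.
H and S are unchanged.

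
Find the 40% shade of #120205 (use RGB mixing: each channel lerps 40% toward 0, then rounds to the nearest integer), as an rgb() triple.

#120205 is rgb(18, 2, 5).
A 40% shade moves each channel 40% toward 0:
  R: 18 + 0.4×(0−18) = 18 − 7.2 = 10.8 → 11
  G: 2 − 0.8 = 1.2 → 1
  B: 5 + 0.4×(0−5) = 5 − 2 = 3 → 3

rgb(11, 1, 3)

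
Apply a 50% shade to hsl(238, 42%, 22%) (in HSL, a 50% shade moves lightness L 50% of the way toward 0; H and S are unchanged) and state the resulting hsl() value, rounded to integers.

hsl(238, 42%, 11%)

L moves 50% from 22 toward 0: 22 − 11 = 11 → 11.
H and S are unchanged.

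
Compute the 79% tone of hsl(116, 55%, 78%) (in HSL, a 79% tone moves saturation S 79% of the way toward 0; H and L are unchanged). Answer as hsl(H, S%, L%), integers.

S moves 79% from 55 toward 0: 55 − 43.45 = 11.55 → 12.
H and L are unchanged.

hsl(116, 12%, 78%)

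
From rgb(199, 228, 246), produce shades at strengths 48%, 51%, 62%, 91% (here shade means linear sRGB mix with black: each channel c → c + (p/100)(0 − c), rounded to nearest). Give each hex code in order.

#677780, #627079, #4C575D, #121516

48%: (199 − 95.52 = 103.48→103, 228 − 109.44 = 118.56→119, 246 − 118.08 = 127.92→128) → #677780
51%: (199 − 101.49 = 97.51→98, 228 − 116.28 = 111.72→112, 246 − 125.46 = 120.54→121) → #627079
62%: (199 − 123.38 = 75.62→76, 228 − 141.36 = 86.64→87, 246 − 152.52 = 93.48→93) → #4C575D
91%: (199 − 181.09 = 17.91→18, 228 − 207.48 = 20.52→21, 246 − 223.86 = 22.14→22) → #121516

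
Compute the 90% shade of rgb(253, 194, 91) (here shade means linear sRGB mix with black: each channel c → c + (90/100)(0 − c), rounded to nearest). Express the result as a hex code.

#191309

A 90% shade moves each channel 90% toward 0:
  R: 253 + 0.9×(0−253) = 253 − 227.7 = 25.3 → 25
  G: 194 − 174.6 = 19.4 → 19
  B: 91 + 0.9×(0−91) = 91 − 81.9 = 9.1 → 9
rgb(25, 19, 9) = #191309.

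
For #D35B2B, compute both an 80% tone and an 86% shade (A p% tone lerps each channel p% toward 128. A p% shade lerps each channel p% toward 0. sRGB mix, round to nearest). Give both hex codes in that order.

#91796F, #1E0D06

#D35B2B is rgb(211, 91, 43).
80% tone:
  R: 211 − 66.4 = 144.6 → 145
  G: 91 + 29.6 = 120.6 → 121
  B: 43 + 68 = 111 → 111
  → #91796F
86% shade:
  R: 211 − 181.46 = 29.54 → 30
  G: 91 + 0.86×(0−91) = 91 − 78.26 = 12.74 → 13
  B: 43 + 0.86×(0−43) = 43 − 36.98 = 6.02 → 6
  → #1E0D06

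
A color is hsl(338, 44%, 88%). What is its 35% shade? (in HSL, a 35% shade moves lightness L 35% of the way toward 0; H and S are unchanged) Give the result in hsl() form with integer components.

hsl(338, 44%, 57%)

L moves 35% from 88 toward 0: 88 − 30.8 = 57.2 → 57.
H and S are unchanged.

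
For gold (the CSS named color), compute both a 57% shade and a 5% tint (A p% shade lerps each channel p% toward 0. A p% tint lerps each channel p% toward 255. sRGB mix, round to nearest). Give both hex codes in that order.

CSS gold is rgb(255, 215, 0).
57% shade:
  R: 255 − 145.35 = 109.65 → 110
  G: 215 + 0.57×(0−215) = 215 − 122.55 = 92.45 → 92
  B: 0 + 0.57×(0−0) = 0 + 0 = 0 → 0
  → #6E5C00
5% tint:
  R: 255 + 0 = 255 → 255
  G: 215 + 2 = 217 → 217
  B: 0 + 12.75 = 12.75 → 13
  → #FFD90D

#6E5C00, #FFD90D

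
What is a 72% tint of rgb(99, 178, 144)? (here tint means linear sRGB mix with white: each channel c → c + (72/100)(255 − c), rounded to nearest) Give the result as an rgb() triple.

A 72% tint moves each channel 72% toward 255:
  R: 99 + 112.32 = 211.32 → 211
  G: 178 + 0.72×(255−178) = 178 + 55.44 = 233.44 → 233
  B: 144 + 0.72×(255−144) = 144 + 79.92 = 223.92 → 224

rgb(211, 233, 224)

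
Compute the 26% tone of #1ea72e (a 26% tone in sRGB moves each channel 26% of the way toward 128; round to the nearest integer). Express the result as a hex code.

#379d43

#1ea72e is rgb(30, 167, 46).
Lerp each channel 26% toward 128:
  R: 30 + 25.48 = 55.48 → 55
  G: 167 − 10.14 = 156.86 → 157
  B: 46 + 21.32 = 67.32 → 67
rgb(55, 157, 67) = #379d43.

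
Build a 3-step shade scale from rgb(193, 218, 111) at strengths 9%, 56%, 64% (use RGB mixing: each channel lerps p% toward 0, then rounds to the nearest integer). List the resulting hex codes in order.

9%: (193 − 17.37 = 175.63→176, 218 − 19.62 = 198.38→198, 111 − 9.99 = 101.01→101) → #B0C665
56%: (193 − 108.08 = 84.92→85, 218 − 122.08 = 95.92→96, 111 − 62.16 = 48.84→49) → #556031
64%: (193 − 123.52 = 69.48→69, 218 − 139.52 = 78.48→78, 111 − 71.04 = 39.96→40) → #454E28

#B0C665, #556031, #454E28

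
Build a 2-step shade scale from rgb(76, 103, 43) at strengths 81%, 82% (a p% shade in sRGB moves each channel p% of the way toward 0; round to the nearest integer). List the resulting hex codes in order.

#0e1408, #0e1308

81%: (76 − 61.56 = 14.44→14, 103 − 83.43 = 19.57→20, 43 − 34.83 = 8.17→8) → #0e1408
82%: (76 − 62.32 = 13.68→14, 103 − 84.46 = 18.54→19, 43 − 35.26 = 7.74→8) → #0e1308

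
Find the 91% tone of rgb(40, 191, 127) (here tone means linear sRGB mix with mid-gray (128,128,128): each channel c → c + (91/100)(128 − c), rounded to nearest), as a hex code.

Lerp each channel 91% toward 128:
  R: 40 + 0.91×(128−40) = 40 + 80.08 = 120.08 → 120
  G: 191 + 0.91×(128−191) = 191 − 57.33 = 133.67 → 134
  B: 127 + 0.91×(128−127) = 127 + 0.91 = 127.91 → 128
rgb(120, 134, 128) = #788680.

#788680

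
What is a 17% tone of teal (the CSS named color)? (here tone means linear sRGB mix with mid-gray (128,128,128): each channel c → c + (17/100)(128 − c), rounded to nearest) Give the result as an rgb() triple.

rgb(22, 128, 128)

CSS teal is rgb(0, 128, 128).
Lerp each channel 17% toward 128:
  R: 0 + 21.76 = 21.76 → 22
  G: 128 + 0.17×(128−128) = 128 + 0 = 128 → 128
  B: 128 + 0 = 128 → 128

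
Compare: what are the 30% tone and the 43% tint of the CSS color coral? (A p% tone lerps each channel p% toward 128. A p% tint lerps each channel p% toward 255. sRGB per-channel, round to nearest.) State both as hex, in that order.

#d97f5e, #ffb69b

CSS coral is rgb(255, 127, 80).
30% tone:
  R: 255 + 0.3×(128−255) = 255 − 38.1 = 216.9 → 217
  G: 127 + 0.3×(128−127) = 127 + 0.3 = 127.3 → 127
  B: 80 + 0.3×(128−80) = 80 + 14.4 = 94.4 → 94
  → #d97f5e
43% tint:
  R: 255 + 0 = 255 → 255
  G: 127 + 0.43×(255−127) = 127 + 55.04 = 182.04 → 182
  B: 80 + 75.25 = 155.25 → 155
  → #ffb69b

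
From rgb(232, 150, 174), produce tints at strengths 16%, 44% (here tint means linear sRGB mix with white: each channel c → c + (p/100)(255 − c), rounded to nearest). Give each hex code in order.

#eca7bb, #f2c4d2

16%: (232 + 3.68 = 235.68→236, 150 + 16.8 = 166.8→167, 174 + 12.96 = 186.96→187) → #eca7bb
44%: (232 + 10.12 = 242.12→242, 150 + 46.2 = 196.2→196, 174 + 35.64 = 209.64→210) → #f2c4d2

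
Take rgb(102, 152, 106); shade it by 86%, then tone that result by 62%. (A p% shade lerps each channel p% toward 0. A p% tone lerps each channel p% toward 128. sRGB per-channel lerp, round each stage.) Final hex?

#555755

Lerp each channel 86% toward 0:
  R: 102 + 0.86×(0−102) = 102 − 87.72 = 14.28 → 14
  G: 152 + 0.86×(0−152) = 152 − 130.72 = 21.28 → 21
  B: 106 + 0.86×(0−106) = 106 − 91.16 = 14.84 → 15
After the shade: rgb(14, 21, 15) = #0e150f.
A 62% tone moves each channel 62% toward 128:
  R: 14 + 70.68 = 84.68 → 85
  G: 21 + 66.34 = 87.34 → 87
  B: 15 + 70.06 = 85.06 → 85
rgb(85, 87, 85) = #555755.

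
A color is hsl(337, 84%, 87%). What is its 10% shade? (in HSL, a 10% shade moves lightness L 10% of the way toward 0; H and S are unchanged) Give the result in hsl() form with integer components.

L moves 10% from 87 toward 0: 87 − 8.7 = 78.3 → 78.
H and S are unchanged.

hsl(337, 84%, 78%)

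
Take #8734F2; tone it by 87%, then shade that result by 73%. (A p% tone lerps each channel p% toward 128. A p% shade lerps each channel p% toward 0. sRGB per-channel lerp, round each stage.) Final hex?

#232027

#8734F2 is rgb(135, 52, 242).
An 87% tone moves each channel 87% toward 128:
  R: 135 + 0.87×(128−135) = 135 − 6.09 = 128.91 → 129
  G: 52 + 0.87×(128−52) = 52 + 66.12 = 118.12 → 118
  B: 242 − 99.18 = 142.82 → 143
After the tone: rgb(129, 118, 143) = #81768F.
Per channel, c → c + 0.73(0 − c):
  R: 129 − 94.17 = 34.83 → 35
  G: 118 − 86.14 = 31.86 → 32
  B: 143 − 104.39 = 38.61 → 39
rgb(35, 32, 39) = #232027.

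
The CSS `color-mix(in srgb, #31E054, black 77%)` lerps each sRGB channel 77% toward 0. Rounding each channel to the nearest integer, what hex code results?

#0B3413

#31E054 is rgb(49, 224, 84).
Per channel, c → c + 0.77(0 − c):
  R: 49 − 37.73 = 11.27 → 11
  G: 224 − 172.48 = 51.52 → 52
  B: 84 + 0.77×(0−84) = 84 − 64.68 = 19.32 → 19
rgb(11, 52, 19) = #0B3413.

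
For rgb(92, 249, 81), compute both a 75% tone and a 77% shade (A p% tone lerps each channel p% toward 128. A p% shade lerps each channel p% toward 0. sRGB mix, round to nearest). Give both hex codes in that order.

75% tone:
  R: 92 + 0.75×(128−92) = 92 + 27 = 119 → 119
  G: 249 + 0.75×(128−249) = 249 − 90.75 = 158.25 → 158
  B: 81 + 35.25 = 116.25 → 116
  → #779E74
77% shade:
  R: 92 − 70.84 = 21.16 → 21
  G: 249 − 191.73 = 57.27 → 57
  B: 81 + 0.77×(0−81) = 81 − 62.37 = 18.63 → 19
  → #153913

#779E74, #153913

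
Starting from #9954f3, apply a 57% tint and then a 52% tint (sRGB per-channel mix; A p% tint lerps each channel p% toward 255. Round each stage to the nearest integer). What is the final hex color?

#9954f3 is rgb(153, 84, 243).
A 57% tint moves each channel 57% toward 255:
  R: 153 + 0.57×(255−153) = 153 + 58.14 = 211.14 → 211
  G: 84 + 0.57×(255−84) = 84 + 97.47 = 181.47 → 181
  B: 243 + 0.57×(255−243) = 243 + 6.84 = 249.84 → 250
After the tint: rgb(211, 181, 250) = #d3b5fa.
Lerp each channel 52% toward 255:
  R: 211 + 0.52×(255−211) = 211 + 22.88 = 233.88 → 234
  G: 181 + 0.52×(255−181) = 181 + 38.48 = 219.48 → 219
  B: 250 + 2.6 = 252.6 → 253
rgb(234, 219, 253) = #eadbfd.

#eadbfd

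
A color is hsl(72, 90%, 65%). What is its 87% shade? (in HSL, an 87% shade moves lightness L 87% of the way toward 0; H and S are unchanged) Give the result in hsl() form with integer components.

hsl(72, 90%, 8%)

L moves 87% from 65 toward 0: 65 − 56.55 = 8.45 → 8.
H and S are unchanged.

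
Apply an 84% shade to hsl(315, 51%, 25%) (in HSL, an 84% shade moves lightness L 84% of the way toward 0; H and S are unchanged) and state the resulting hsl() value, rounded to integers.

hsl(315, 51%, 4%)

L moves 84% from 25 toward 0: 25 − 21 = 4 → 4.
H and S are unchanged.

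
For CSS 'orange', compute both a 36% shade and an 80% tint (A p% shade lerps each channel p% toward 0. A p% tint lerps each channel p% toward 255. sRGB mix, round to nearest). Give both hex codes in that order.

CSS orange is rgb(255, 165, 0).
36% shade:
  R: 255 − 91.8 = 163.2 → 163
  G: 165 + 0.36×(0−165) = 165 − 59.4 = 105.6 → 106
  B: 0 + 0 = 0 → 0
  → #a36a00
80% tint:
  R: 255 + 0.8×(255−255) = 255 + 0 = 255 → 255
  G: 165 + 0.8×(255−165) = 165 + 72 = 237 → 237
  B: 0 + 0.8×(255−0) = 0 + 204 = 204 → 204
  → #ffedcc

#a36a00, #ffedcc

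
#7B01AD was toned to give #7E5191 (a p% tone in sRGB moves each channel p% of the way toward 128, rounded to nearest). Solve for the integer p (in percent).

#7B01AD is rgb(123, 1, 173); #7E5191 is rgb(126, 81, 145).
On the G channel (widest range): 81 ≈ 1 + (p/100)(128 − 1), so p ≈ 100×(81 − 1)/(128 − 1) = 8000/127 = 62.99.
p = 63 reproduces all three channels after rounding.

63%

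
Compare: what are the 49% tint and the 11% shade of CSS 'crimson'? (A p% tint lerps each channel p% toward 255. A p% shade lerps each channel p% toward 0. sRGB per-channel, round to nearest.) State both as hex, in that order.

#ED879C, #C41235

CSS crimson is rgb(220, 20, 60).
49% tint:
  R: 220 + 0.49×(255−220) = 220 + 17.15 = 237.15 → 237
  G: 20 + 0.49×(255−20) = 20 + 115.15 = 135.15 → 135
  B: 60 + 95.55 = 155.55 → 156
  → #ED879C
11% shade:
  R: 220 + 0.11×(0−220) = 220 − 24.2 = 195.8 → 196
  G: 20 − 2.2 = 17.8 → 18
  B: 60 + 0.11×(0−60) = 60 − 6.6 = 53.4 → 53
  → #C41235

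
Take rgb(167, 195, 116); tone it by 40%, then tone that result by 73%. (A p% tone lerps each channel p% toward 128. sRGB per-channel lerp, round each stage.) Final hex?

Per channel, c → c + 0.4(128 − c):
  R: 167 + 0.4×(128−167) = 167 − 15.6 = 151.4 → 151
  G: 195 + 0.4×(128−195) = 195 − 26.8 = 168.2 → 168
  B: 116 + 0.4×(128−116) = 116 + 4.8 = 120.8 → 121
After the tone: rgb(151, 168, 121) = #97A879.
Lerp each channel 73% toward 128:
  R: 151 − 16.79 = 134.21 → 134
  G: 168 + 0.73×(128−168) = 168 − 29.2 = 138.8 → 139
  B: 121 + 0.73×(128−121) = 121 + 5.11 = 126.11 → 126
rgb(134, 139, 126) = #868B7E.

#868B7E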